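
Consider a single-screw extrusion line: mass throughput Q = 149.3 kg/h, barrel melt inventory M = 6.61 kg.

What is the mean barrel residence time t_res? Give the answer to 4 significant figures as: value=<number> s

Q_s = Q / 3600 = 149.3 / 3600 = 0.0414722 kg/s
t_res = M / Q_s = 6.61 / 0.0414722 = 159.384 s

value=159.4 s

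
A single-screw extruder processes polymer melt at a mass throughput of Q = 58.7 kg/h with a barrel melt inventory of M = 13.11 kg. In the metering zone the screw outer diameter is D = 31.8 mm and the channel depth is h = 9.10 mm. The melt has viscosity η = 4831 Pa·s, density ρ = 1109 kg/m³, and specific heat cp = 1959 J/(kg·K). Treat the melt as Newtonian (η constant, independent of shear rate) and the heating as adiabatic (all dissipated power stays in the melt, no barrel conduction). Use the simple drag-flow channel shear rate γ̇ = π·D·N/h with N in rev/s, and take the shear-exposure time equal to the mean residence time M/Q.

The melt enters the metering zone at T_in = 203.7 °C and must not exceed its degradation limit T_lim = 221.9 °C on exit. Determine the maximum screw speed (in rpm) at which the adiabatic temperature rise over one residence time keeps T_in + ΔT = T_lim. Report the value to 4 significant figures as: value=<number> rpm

Throughput in SI: Q_s = 58.7 kg/h ÷ 3600 s/h = 0.0163056 kg/s
t_res = M / Q_s = 13.11 / 0.0163056 = 804.02 s
Convert to metres: D = 0.0318 m, h = 0.0091 m
ΔT_a = T_lim − T_in = 221.9 − 203.7 = 18.2 K
γ̇_max² = ΔT_a·ρ·cp/(η·t_res) = 18.2·1109·1959/(4831·804.02) = 10.1797 s⁻²
Take the square root: γ̇_max = √(10.1797) = 3.19056 s⁻¹
N_max = γ̇_max h / (πD) = 3.19056·0.0091/(π·0.0318) = 0.290624 rev/s → ×60 = 17.4374 rpm

value=17.44 rpm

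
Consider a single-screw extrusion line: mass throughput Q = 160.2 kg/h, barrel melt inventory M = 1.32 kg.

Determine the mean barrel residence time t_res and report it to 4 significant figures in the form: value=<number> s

Q_s = Q / 3600 = 160.2 / 3600 = 0.0445 kg/s
Mean residence time: t_res = M/Q_s = 1.32 kg / 0.0445 kg/s = 29.6629 s

value=29.66 s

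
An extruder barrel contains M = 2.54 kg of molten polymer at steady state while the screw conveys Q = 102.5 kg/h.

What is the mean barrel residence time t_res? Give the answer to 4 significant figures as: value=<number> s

value=89.21 s

Convert throughput: Q = 102.5 kg/h = 102.5/3600 = 0.0284722 kg/s
t_res = M / Q_s = 2.54 ÷ 0.0284722 = 89.2098 s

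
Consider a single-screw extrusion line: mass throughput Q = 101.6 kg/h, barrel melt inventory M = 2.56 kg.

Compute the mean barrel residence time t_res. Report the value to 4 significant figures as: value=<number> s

value=90.71 s

Q_s = Q / 3600 = 101.6 / 3600 = 0.0282222 kg/s
Mean residence time: t_res = M/Q_s = 2.56 kg / 0.0282222 kg/s = 90.7087 s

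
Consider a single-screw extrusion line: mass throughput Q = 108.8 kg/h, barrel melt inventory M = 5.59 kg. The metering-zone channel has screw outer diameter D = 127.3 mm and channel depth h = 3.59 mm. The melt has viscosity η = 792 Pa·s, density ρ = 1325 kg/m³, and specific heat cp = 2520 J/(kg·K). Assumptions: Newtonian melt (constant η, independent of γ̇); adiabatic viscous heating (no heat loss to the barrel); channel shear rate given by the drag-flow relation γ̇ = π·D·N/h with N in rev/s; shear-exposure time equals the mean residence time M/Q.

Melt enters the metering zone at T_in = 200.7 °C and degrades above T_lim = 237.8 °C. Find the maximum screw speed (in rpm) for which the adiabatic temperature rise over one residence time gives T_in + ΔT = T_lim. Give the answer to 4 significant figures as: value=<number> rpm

Convert throughput: Q = 108.8 kg/h = 108.8/3600 = 0.0302222 kg/s
t_res = M / Q_s = 5.59 / 0.0302222 = 184.963 s
D = 127.3 mm = 0.1273 m;  h = 3.59 mm = 0.00359 m
Allowable rise: ΔT_a = T_lim − T_in = 237.8 − 200.7 = 37.1 K
γ̇_max² = ΔT_a·ρ·cp/(η·t_res) = 37.1·1325·2520/(792·184.963) = 845.629 s⁻²
Take the square root: γ̇_max = √(845.629) = 29.0797 s⁻¹
N_max = γ̇_max h / (πD) = 29.0797·0.00359/(π·0.1273) = 0.261039 rev/s → ×60 = 15.6624 rpm

value=15.66 rpm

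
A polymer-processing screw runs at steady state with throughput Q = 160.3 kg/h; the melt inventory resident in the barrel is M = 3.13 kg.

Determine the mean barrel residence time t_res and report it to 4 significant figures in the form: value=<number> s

value=70.29 s

Throughput in SI: Q_s = 160.3 kg/h ÷ 3600 s/h = 0.0445278 kg/s
Mean residence time: t_res = M/Q_s = 3.13 kg / 0.0445278 kg/s = 70.2932 s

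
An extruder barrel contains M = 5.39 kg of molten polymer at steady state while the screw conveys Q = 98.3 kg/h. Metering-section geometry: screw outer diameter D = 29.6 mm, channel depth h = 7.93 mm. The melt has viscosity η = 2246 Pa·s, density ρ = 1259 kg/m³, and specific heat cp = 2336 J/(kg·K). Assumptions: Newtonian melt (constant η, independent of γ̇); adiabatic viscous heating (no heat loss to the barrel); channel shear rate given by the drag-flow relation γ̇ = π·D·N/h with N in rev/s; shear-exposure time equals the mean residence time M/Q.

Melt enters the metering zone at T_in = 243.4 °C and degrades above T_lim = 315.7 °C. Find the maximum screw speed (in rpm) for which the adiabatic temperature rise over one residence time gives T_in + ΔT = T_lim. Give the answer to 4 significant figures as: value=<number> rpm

value=112.1 rpm

Q_s = Q / 3600 = 98.3 / 3600 = 0.0273056 kg/s
t_res = M / Q_s = 5.39 / 0.0273056 = 197.396 s
Convert to metres: D = 0.0296 m, h = 0.00793 m
Allowable rise: ΔT_a = T_lim − T_in = 315.7 − 243.4 = 72.3 K
Invert ΔT = ηγ̇²t_res/(ρcp) for γ̇: γ̇_max² = ΔT_a ρ cp / (η t_res) = 72.3·1259·2336 / (2246·197.396) = 479.611 s⁻²
γ̇_max = sqrt(479.611) = 21.9 s⁻¹
Solve γ̇ = πDN/h for N: N_max = γ̇_max·h/(π·D) = 21.9 × 0.00793 / (π × 0.0296) = 1.86757 rev/s = 112.054 rpm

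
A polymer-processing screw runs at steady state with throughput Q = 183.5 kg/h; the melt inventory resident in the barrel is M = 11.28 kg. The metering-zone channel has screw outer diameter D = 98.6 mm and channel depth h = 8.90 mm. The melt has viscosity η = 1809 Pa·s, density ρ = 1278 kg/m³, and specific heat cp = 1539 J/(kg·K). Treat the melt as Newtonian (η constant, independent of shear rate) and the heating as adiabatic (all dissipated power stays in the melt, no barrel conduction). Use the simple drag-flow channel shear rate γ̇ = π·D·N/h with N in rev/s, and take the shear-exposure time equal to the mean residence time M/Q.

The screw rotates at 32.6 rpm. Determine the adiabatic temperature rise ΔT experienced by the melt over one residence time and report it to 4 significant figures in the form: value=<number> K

Throughput in SI: Q_s = 183.5 kg/h ÷ 3600 s/h = 0.0509722 kg/s
t_res = M / Q_s = 11.28 / 0.0509722 = 221.297 s
Convert to SI: D = 0.0986 m, h = 0.0089 m, N = 32.6/60 = 0.543333 rev/s
γ̇ = π D N / h = (π)(0.0986)(0.543333) / 0.0089 = 18.9105 s⁻¹
Adiabatic rise: ΔT = η γ̇² t_res / (ρ cp) = 1809·(18.9105)²·221.297 / (1278·1539) = 72.7865 K

value=72.79 K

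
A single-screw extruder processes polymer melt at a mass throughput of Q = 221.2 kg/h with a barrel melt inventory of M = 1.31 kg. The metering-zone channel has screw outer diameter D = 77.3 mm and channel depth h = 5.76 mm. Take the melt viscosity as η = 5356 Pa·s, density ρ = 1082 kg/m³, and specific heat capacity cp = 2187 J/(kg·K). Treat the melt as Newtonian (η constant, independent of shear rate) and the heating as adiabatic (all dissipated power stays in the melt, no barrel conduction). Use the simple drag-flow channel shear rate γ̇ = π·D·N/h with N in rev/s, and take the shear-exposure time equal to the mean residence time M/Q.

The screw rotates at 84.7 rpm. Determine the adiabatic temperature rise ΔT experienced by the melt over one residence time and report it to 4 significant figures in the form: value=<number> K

Convert throughput: Q = 221.2 kg/h = 221.2/3600 = 0.0614444 kg/s
t_res = M / Q_s = 1.31 / 0.0614444 = 21.3201 s
Geometry in metres: D = 77.3 mm → 0.0773 m, h = 5.76 mm → 0.00576 m; screw speed N = 84.7 rpm = 1.41167 rev/s
Shear rate: γ̇ = πDN/h = π·0.0773·1.41167/0.00576 = 59.5167 s⁻¹
ΔT = η·γ̇²·t_res/(ρ·cp) = [5356 × 59.5167² × 21.3201] / [1082 × 2187] = 170.935 K

value=170.9 K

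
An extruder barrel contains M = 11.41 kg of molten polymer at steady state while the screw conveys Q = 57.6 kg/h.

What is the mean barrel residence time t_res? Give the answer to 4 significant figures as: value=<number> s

value=713.1 s

Throughput in SI: Q_s = 57.6 kg/h ÷ 3600 s/h = 0.016 kg/s
Mean residence time: t_res = M/Q_s = 11.41 kg / 0.016 kg/s = 713.125 s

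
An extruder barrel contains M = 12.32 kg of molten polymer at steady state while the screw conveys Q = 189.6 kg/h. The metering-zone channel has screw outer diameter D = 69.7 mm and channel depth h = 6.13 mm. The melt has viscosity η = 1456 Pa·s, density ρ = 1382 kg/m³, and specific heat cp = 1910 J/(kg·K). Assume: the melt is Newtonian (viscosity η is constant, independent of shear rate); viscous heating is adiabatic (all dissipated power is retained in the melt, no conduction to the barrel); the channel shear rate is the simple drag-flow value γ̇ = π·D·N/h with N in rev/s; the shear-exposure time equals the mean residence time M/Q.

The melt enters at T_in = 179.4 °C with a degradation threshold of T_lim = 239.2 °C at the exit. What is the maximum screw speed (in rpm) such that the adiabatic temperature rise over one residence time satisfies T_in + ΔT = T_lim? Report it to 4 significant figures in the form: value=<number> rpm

Convert throughput: Q = 189.6 kg/h = 189.6/3600 = 0.0526667 kg/s
Mean residence time: t_res = M/Q_s = 12.32 kg / 0.0526667 kg/s = 233.924 s
D = 69.7 mm = 0.0697 m;  h = 6.13 mm = 0.00613 m
ΔT_a = T_lim − T_in = 239.2 °C − 179.4 °C = 59.8 K
γ̇_max² = ΔT_a·ρ·cp/(η·t_res) = 59.8·1382·1910/(1456·233.924) = 463.454 s⁻²
Take the square root: γ̇_max = √(463.454) = 21.528 s⁻¹
N_max = γ̇_max·h / (π·D) = 21.528 · 0.00613 / (π · 0.0697) = 0.602672 rev/s = 36.1603 rpm

value=36.16 rpm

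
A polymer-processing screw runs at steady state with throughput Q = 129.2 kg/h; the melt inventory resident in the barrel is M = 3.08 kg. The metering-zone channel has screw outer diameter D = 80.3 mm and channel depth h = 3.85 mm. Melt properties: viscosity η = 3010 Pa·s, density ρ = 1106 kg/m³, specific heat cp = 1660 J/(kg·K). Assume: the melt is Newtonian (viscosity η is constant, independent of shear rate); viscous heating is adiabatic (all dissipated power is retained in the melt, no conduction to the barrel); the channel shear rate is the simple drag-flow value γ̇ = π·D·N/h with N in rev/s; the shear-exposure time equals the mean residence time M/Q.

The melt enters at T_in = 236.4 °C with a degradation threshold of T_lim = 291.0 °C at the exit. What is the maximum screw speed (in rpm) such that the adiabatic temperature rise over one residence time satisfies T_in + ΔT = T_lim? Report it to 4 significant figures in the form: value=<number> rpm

Convert throughput: Q = 129.2 kg/h = 129.2/3600 = 0.0358889 kg/s
Mean residence time: t_res = M/Q_s = 3.08 kg / 0.0358889 kg/s = 85.8204 s
Convert to metres: D = 0.0803 m, h = 0.00385 m
Allowable rise: ΔT_a = T_lim − T_in = 291.0 − 236.4 = 54.6 K
Invert ΔT = ηγ̇²t_res/(ρcp) for γ̇: γ̇_max² = ΔT_a ρ cp / (η t_res) = 54.6·1106·1660 / (3010·85.8204) = 388.06 s⁻²
γ̇_max = √388.06 = 19.6992 s⁻¹
Solve γ̇ = πDN/h for N: N_max = γ̇_max·h/(π·D) = 19.6992 × 0.00385 / (π × 0.0803) = 0.300639 rev/s = 18.0383 rpm

value=18.04 rpm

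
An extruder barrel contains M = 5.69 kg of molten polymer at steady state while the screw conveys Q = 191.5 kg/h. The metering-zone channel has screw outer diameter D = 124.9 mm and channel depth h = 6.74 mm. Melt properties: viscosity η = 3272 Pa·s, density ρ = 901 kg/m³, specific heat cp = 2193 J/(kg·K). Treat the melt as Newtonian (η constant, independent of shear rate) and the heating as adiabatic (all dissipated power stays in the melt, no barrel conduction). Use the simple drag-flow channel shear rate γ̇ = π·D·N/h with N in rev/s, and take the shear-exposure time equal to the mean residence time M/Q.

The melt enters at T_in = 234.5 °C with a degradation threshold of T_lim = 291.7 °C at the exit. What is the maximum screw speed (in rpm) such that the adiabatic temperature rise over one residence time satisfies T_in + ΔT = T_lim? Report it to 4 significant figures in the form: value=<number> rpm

Q_s = Q / 3600 = 191.5 / 3600 = 0.0531944 kg/s
t_res = M / Q_s = 5.69 ÷ 0.0531944 = 106.966 s
Geometry in SI: D = 124.9 mm → 0.1249 m, h = 6.74 mm → 0.00674 m
ΔT_a = T_lim − T_in = 291.7 °C − 234.5 °C = 57.2 K
Invert ΔT = ηγ̇²t_res/(ρcp) for γ̇: γ̇_max² = ΔT_a ρ cp / (η t_res) = 57.2·901·2193 / (3272·106.966) = 322.924 s⁻²
Take the square root: γ̇_max = √(322.924) = 17.9701 s⁻¹
Solve γ̇ = πDN/h for N: N_max = γ̇_max·h/(π·D) = 17.9701 × 0.00674 / (π × 0.1249) = 0.308672 rev/s = 18.5203 rpm

value=18.52 rpm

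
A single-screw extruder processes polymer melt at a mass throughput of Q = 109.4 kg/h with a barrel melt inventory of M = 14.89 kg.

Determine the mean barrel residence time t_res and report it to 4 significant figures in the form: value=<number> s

value=490.0 s

Throughput in SI: Q_s = 109.4 kg/h ÷ 3600 s/h = 0.0303889 kg/s
t_res = M / Q_s = 14.89 ÷ 0.0303889 = 489.982 s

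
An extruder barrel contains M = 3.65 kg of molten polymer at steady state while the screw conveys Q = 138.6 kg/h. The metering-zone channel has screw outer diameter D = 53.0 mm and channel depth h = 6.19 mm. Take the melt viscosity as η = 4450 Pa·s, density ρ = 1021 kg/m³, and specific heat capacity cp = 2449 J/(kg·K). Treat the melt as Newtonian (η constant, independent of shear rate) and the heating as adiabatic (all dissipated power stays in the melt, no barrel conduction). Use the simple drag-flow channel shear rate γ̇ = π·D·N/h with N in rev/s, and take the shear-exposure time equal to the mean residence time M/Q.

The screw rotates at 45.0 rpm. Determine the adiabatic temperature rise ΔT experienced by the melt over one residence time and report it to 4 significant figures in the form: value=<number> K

Throughput in SI: Q_s = 138.6 kg/h ÷ 3600 s/h = 0.0385 kg/s
Mean residence time: t_res = M/Q_s = 3.65 kg / 0.0385 kg/s = 94.8052 s
D = 53.0 mm = 0.053 m;  h = 6.19 mm = 0.00619 m;  N = 45.0 rpm / 60 = 0.75 rev/s
γ̇ = π·D·N / h = π · 0.053 · 0.75 / 0.00619 = 20.1742 s⁻¹
ΔT = η·γ̇²·t_res / (ρ·cp) = 4450 · (20.1742)² · 94.8052 / (1021 · 2449) = 68.6705 K

value=68.67 K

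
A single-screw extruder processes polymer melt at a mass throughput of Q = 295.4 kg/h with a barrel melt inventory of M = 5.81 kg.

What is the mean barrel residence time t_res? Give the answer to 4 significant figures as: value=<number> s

Q_s = Q / 3600 = 295.4 / 3600 = 0.0820556 kg/s
t_res = M / Q_s = 5.81 / 0.0820556 = 70.8057 s

value=70.81 s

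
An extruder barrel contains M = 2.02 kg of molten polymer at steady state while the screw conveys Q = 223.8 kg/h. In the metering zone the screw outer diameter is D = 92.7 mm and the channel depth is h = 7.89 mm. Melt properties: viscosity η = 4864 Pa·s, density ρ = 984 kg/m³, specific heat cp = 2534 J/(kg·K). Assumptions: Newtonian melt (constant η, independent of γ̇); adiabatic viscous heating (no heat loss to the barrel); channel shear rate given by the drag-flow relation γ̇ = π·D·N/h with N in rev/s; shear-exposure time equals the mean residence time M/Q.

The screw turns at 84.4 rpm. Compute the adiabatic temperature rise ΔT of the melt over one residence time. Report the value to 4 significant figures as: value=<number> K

value=170.9 K

Q_s = Q / 3600 = 223.8 / 3600 = 0.0621667 kg/s
t_res = M / Q_s = 2.02 / 0.0621667 = 32.4933 s
D = 92.7 mm = 0.0927 m;  h = 7.89 mm = 0.00789 m;  N = 84.4 rpm / 60 = 1.40667 rev/s
γ̇ = π·D·N / h = π · 0.0927 · 1.40667 / 0.00789 = 51.9211 s⁻¹
ΔT = η·γ̇²·t_res/(ρ·cp) = [4864 × 51.9211² × 32.4933] / [984 × 2534] = 170.873 K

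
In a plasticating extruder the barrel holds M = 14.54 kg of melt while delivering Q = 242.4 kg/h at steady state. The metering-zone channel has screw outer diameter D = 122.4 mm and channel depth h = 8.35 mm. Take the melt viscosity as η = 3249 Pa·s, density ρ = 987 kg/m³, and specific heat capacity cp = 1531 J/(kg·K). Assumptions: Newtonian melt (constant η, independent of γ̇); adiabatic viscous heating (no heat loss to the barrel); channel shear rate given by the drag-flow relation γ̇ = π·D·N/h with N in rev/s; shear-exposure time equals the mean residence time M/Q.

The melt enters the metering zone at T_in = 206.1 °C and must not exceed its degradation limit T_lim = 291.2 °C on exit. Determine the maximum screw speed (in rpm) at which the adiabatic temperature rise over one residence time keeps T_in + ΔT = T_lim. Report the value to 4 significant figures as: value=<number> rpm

value=17.64 rpm

Convert throughput: Q = 242.4 kg/h = 242.4/3600 = 0.0673333 kg/s
Mean residence time: t_res = M/Q_s = 14.54 kg / 0.0673333 kg/s = 215.941 s
Convert to metres: D = 0.1224 m, h = 0.00835 m
Allowable rise: ΔT_a = T_lim − T_in = 291.2 − 206.1 = 85.1 K
Invert ΔT = ηγ̇²t_res/(ρcp) for γ̇: γ̇_max² = ΔT_a ρ cp / (η t_res) = 85.1·987·1531 / (3249·215.941) = 183.29 s⁻²
γ̇_max = sqrt(183.29) = 13.5385 s⁻¹
N_max = γ̇_max·h / (π·D) = 13.5385 · 0.00835 / (π · 0.1224) = 0.293984 rev/s = 17.6391 rpm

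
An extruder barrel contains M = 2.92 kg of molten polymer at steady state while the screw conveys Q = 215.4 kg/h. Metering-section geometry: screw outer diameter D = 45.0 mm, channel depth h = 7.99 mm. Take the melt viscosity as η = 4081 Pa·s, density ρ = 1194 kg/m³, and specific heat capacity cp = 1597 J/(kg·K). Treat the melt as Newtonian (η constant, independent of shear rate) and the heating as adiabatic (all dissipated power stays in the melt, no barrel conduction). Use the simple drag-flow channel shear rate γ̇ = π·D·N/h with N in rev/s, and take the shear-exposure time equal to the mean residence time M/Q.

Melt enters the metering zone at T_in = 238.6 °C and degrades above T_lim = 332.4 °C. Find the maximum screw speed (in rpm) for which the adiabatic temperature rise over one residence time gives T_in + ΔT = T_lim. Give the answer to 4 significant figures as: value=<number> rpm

Convert throughput: Q = 215.4 kg/h = 215.4/3600 = 0.0598333 kg/s
t_res = M / Q_s = 2.92 ÷ 0.0598333 = 48.8022 s
D = 45.0 mm = 0.045 m;  h = 7.99 mm = 0.00799 m
Allowable rise: ΔT_a = T_lim − T_in = 332.4 − 238.6 = 93.8 K
γ̇_max² = ΔT_a·ρ·cp / (η·t_res) = [93.8 × 1194 × 1597] / [4081 × 48.8022] = 898.061 s⁻²
γ̇_max = √898.061 = 29.9677 s⁻¹
N_max = γ̇_max·h / (π·D) = 29.9677 · 0.00799 / (π · 0.045) = 1.6937 rev/s = 101.622 rpm

value=101.6 rpm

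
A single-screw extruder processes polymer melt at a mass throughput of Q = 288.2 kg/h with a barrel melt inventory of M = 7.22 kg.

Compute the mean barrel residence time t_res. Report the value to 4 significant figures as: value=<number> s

Q_s = Q / 3600 = 288.2 / 3600 = 0.0800556 kg/s
Mean residence time: t_res = M/Q_s = 7.22 kg / 0.0800556 kg/s = 90.1874 s

value=90.19 s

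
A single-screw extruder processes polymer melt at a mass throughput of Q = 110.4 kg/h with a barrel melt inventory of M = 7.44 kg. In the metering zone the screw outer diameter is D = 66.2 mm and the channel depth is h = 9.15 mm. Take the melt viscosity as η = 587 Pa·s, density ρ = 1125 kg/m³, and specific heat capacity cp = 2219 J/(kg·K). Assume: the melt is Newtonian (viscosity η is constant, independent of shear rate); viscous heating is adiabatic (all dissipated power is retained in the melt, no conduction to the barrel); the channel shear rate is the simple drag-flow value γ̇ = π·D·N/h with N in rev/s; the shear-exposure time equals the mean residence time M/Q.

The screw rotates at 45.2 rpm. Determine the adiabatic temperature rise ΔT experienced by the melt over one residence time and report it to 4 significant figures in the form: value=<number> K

Convert throughput: Q = 110.4 kg/h = 110.4/3600 = 0.0306667 kg/s
t_res = M / Q_s = 7.44 / 0.0306667 = 242.609 s
Convert to SI: D = 0.0662 m, h = 0.00915 m, N = 45.2/60 = 0.753333 rev/s
γ̇ = π·D·N / h = π · 0.0662 · 0.753333 / 0.00915 = 17.1228 s⁻¹
ΔT = η·γ̇²·t_res / (ρ·cp) = 587 · (17.1228)² · 242.609 / (1125 · 2219) = 16.7256 K

value=16.73 K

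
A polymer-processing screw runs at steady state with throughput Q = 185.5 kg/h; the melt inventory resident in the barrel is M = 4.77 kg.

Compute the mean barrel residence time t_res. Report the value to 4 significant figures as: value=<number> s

value=92.57 s

Throughput in SI: Q_s = 185.5 kg/h ÷ 3600 s/h = 0.0515278 kg/s
t_res = M / Q_s = 4.77 ÷ 0.0515278 = 92.5714 s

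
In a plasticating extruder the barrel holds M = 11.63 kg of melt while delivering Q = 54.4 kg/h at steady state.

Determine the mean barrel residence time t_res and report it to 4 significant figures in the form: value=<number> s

Convert throughput: Q = 54.4 kg/h = 54.4/3600 = 0.0151111 kg/s
t_res = M / Q_s = 11.63 ÷ 0.0151111 = 769.632 s

value=769.6 s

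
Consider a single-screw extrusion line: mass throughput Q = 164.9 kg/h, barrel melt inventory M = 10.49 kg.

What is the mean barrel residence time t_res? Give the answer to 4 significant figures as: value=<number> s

Convert throughput: Q = 164.9 kg/h = 164.9/3600 = 0.0458056 kg/s
t_res = M / Q_s = 10.49 ÷ 0.0458056 = 229.012 s

value=229.0 s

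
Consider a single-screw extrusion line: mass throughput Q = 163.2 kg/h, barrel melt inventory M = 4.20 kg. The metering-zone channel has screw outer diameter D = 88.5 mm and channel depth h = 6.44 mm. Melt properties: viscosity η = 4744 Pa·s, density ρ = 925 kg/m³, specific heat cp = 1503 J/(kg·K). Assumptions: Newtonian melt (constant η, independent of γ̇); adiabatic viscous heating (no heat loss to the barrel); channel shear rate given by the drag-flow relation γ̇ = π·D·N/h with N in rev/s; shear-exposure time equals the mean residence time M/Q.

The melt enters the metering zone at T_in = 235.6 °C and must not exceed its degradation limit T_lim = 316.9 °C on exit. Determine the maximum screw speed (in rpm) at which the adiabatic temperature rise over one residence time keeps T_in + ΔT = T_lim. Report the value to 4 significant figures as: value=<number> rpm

Convert throughput: Q = 163.2 kg/h = 163.2/3600 = 0.0453333 kg/s
t_res = M / Q_s = 4.20 / 0.0453333 = 92.6471 s
Geometry in SI: D = 88.5 mm → 0.0885 m, h = 6.44 mm → 0.00644 m
ΔT_a = T_lim − T_in = 316.9 − 235.6 = 81.3 K
γ̇_max² = ΔT_a·ρ·cp / (η·t_res) = [81.3 × 925 × 1503] / [4744 × 92.6471] = 257.167 s⁻²
γ̇_max = sqrt(257.167) = 16.0364 s⁻¹
Solve γ̇ = πDN/h for N: N_max = γ̇_max·h/(π·D) = 16.0364 × 0.00644 / (π × 0.0885) = 0.37145 rev/s = 22.287 rpm

value=22.29 rpm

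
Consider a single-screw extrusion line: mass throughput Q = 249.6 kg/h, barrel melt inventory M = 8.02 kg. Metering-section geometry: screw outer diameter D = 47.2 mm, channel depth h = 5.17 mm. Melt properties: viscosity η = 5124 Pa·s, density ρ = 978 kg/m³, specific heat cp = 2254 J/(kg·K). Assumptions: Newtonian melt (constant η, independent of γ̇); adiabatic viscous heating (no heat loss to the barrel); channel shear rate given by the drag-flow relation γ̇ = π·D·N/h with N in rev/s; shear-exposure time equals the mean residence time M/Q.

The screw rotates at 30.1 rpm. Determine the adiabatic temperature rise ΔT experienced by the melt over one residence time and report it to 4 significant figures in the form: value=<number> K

value=55.66 K

Throughput in SI: Q_s = 249.6 kg/h ÷ 3600 s/h = 0.0693333 kg/s
t_res = M / Q_s = 8.02 / 0.0693333 = 115.673 s
Convert to SI: D = 0.0472 m, h = 0.00517 m, N = 30.1/60 = 0.501667 rev/s
γ̇ = π·D·N / h = π · 0.0472 · 0.501667 / 0.00517 = 14.3885 s⁻¹
ΔT = η·γ̇²·t_res / (ρ·cp) = 5124 · (14.3885)² · 115.673 / (978 · 2254) = 55.6649 K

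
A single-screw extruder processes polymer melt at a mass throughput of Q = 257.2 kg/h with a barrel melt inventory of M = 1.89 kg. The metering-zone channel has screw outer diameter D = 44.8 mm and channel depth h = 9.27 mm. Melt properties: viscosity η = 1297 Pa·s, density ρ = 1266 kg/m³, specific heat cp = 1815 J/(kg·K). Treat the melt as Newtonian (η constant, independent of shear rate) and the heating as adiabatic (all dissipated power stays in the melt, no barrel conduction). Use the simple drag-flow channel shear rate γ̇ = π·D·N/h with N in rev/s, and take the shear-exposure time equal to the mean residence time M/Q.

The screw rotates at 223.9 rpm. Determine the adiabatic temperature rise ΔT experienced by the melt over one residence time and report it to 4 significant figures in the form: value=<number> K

Q_s = Q / 3600 = 257.2 / 3600 = 0.0714444 kg/s
Mean residence time: t_res = M/Q_s = 1.89 kg / 0.0714444 kg/s = 26.4541 s
Convert to SI: D = 0.0448 m, h = 0.00927 m, N = 223.9/60 = 3.73167 rev/s
γ̇ = π D N / h = (π)(0.0448)(3.73167) / 0.00927 = 56.6567 s⁻¹
Adiabatic rise: ΔT = η γ̇² t_res / (ρ cp) = 1297·(56.6567)²·26.4541 / (1266·1815) = 47.9319 K

value=47.93 K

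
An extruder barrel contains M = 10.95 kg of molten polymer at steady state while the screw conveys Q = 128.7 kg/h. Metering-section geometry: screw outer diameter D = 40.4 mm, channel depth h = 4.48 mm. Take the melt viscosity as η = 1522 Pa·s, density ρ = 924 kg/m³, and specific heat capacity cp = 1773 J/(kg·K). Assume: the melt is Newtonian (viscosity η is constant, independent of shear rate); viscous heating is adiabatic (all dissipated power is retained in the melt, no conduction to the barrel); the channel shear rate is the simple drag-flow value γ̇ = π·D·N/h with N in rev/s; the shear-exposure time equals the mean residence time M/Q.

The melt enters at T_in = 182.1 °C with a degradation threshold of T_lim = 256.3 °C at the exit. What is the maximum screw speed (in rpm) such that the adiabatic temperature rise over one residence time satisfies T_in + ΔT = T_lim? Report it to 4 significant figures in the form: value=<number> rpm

value=34.20 rpm

Throughput in SI: Q_s = 128.7 kg/h ÷ 3600 s/h = 0.03575 kg/s
t_res = M / Q_s = 10.95 / 0.03575 = 306.294 s
Convert to metres: D = 0.0404 m, h = 0.00448 m
ΔT_a = T_lim − T_in = 256.3 °C − 182.1 °C = 74.2 K
Invert ΔT = ηγ̇²t_res/(ρcp) for γ̇: γ̇_max² = ΔT_a ρ cp / (η t_res) = 74.2·924·1773 / (1522·306.294) = 260.755 s⁻²
γ̇_max = sqrt(260.755) = 16.1479 s⁻¹
N_max = γ̇_max h / (πD) = 16.1479·0.00448/(π·0.0404) = 0.569984 rev/s → ×60 = 34.199 rpm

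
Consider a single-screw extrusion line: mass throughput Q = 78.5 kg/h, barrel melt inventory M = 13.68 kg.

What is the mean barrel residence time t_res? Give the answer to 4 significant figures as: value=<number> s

Throughput in SI: Q_s = 78.5 kg/h ÷ 3600 s/h = 0.0218056 kg/s
Mean residence time: t_res = M/Q_s = 13.68 kg / 0.0218056 kg/s = 627.363 s

value=627.4 s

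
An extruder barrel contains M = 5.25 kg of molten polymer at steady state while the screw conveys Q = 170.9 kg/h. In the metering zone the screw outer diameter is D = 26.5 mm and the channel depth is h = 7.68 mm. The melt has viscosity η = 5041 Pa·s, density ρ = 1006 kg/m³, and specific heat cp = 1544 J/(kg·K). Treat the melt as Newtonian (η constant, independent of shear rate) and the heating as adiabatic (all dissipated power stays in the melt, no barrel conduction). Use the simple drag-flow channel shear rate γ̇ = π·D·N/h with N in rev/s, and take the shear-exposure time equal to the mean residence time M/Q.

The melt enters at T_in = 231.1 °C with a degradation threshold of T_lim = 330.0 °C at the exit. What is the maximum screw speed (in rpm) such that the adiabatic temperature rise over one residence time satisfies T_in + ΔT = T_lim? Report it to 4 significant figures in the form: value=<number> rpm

Q_s = Q / 3600 = 170.9 / 3600 = 0.0474722 kg/s
t_res = M / Q_s = 5.25 / 0.0474722 = 110.591 s
Geometry in SI: D = 26.5 mm → 0.0265 m, h = 7.68 mm → 0.00768 m
ΔT_a = T_lim − T_in = 330.0 °C − 231.1 °C = 98.9 K
γ̇_max² = ΔT_a·ρ·cp / (η·t_res) = [98.9 × 1006 × 1544] / [5041 × 110.591] = 275.553 s⁻²
γ̇_max = √275.553 = 16.5998 s⁻¹
N_max = γ̇_max·h / (π·D) = 16.5998 · 0.00768 / (π · 0.0265) = 1.53133 rev/s = 91.8796 rpm

value=91.88 rpm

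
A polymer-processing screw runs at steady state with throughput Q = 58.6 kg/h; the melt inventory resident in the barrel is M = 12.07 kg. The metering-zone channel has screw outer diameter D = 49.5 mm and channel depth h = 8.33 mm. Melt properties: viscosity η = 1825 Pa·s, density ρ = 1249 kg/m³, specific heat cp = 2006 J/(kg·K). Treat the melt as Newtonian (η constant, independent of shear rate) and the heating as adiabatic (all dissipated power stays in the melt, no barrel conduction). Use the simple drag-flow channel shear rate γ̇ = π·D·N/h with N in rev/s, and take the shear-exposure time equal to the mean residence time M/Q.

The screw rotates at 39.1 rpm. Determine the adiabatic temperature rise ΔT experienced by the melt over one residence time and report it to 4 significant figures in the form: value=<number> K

Q_s = Q / 3600 = 58.6 / 3600 = 0.0162778 kg/s
t_res = M / Q_s = 12.07 ÷ 0.0162778 = 741.502 s
Geometry in metres: D = 49.5 mm → 0.0495 m, h = 8.33 mm → 0.00833 m; screw speed N = 39.1 rpm = 0.651667 rev/s
γ̇ = π·D·N / h = π · 0.0495 · 0.651667 / 0.00833 = 12.1657 s⁻¹
Adiabatic rise: ΔT = η γ̇² t_res / (ρ cp) = 1825·(12.1657)²·741.502 / (1249·2006) = 79.9379 K

value=79.94 K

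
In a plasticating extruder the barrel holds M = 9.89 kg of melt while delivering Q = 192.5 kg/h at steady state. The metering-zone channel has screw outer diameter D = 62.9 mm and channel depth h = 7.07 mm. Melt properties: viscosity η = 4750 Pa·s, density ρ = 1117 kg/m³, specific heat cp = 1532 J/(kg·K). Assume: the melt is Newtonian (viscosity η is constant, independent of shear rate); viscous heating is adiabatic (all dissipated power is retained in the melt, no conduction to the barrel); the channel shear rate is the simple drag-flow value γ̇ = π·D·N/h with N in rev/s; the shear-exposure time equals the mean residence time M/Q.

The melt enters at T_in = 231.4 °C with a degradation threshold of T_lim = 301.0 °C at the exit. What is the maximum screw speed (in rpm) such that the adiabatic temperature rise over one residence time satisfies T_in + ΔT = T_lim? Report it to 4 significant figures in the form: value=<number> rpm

value=24.99 rpm

Throughput in SI: Q_s = 192.5 kg/h ÷ 3600 s/h = 0.0534722 kg/s
t_res = M / Q_s = 9.89 ÷ 0.0534722 = 184.956 s
Convert to metres: D = 0.0629 m, h = 0.00707 m
ΔT_a = T_lim − T_in = 301.0 °C − 231.4 °C = 69.6 K
Invert ΔT = ηγ̇²t_res/(ρcp) for γ̇: γ̇_max² = ΔT_a ρ cp / (η t_res) = 69.6·1117·1532 / (4750·184.956) = 135.569 s⁻²
Take the square root: γ̇_max = √(135.569) = 11.6434 s⁻¹
Solve γ̇ = πDN/h for N: N_max = γ̇_max·h/(π·D) = 11.6434 × 0.00707 / (π × 0.0629) = 0.41658 rev/s = 24.9948 rpm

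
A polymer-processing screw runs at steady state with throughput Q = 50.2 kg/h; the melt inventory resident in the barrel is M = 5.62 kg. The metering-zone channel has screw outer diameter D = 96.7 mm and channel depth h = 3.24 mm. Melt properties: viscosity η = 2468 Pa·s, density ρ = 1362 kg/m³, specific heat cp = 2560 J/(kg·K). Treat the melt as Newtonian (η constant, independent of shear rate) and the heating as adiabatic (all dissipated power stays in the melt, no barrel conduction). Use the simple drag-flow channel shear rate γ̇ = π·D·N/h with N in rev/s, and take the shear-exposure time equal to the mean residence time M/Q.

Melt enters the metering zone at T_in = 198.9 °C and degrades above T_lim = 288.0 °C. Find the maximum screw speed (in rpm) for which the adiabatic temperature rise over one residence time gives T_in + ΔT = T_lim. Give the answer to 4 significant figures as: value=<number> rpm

value=11.31 rpm

Q_s = Q / 3600 = 50.2 / 3600 = 0.0139444 kg/s
t_res = M / Q_s = 5.62 ÷ 0.0139444 = 403.028 s
Convert to metres: D = 0.0967 m, h = 0.00324 m
ΔT_a = T_lim − T_in = 288.0 − 198.9 = 89.1 K
γ̇_max² = ΔT_a·ρ·cp/(η·t_res) = 89.1·1362·2560/(2468·403.028) = 312.331 s⁻²
Take the square root: γ̇_max = √(312.331) = 17.6729 s⁻¹
N_max = γ̇_max h / (πD) = 17.6729·0.00324/(π·0.0967) = 0.188485 rev/s → ×60 = 11.3091 rpm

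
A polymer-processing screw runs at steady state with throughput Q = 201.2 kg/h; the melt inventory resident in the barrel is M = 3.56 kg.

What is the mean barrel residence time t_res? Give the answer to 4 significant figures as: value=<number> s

Q_s = Q / 3600 = 201.2 / 3600 = 0.0558889 kg/s
Mean residence time: t_res = M/Q_s = 3.56 kg / 0.0558889 kg/s = 63.6978 s

value=63.70 s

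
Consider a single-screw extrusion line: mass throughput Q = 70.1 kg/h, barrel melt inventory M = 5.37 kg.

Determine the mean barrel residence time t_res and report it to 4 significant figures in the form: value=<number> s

value=275.8 s

Throughput in SI: Q_s = 70.1 kg/h ÷ 3600 s/h = 0.0194722 kg/s
t_res = M / Q_s = 5.37 / 0.0194722 = 275.777 s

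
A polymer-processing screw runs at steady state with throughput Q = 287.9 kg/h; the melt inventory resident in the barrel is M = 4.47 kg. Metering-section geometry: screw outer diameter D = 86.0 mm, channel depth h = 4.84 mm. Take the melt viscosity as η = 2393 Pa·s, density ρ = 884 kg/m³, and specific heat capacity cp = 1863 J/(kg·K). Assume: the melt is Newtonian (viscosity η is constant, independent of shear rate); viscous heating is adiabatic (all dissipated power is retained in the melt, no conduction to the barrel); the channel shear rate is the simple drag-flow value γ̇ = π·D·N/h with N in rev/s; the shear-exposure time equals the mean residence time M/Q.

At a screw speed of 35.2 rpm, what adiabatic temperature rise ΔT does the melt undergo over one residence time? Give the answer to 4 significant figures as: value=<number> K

Q_s = Q / 3600 = 287.9 / 3600 = 0.0799722 kg/s
t_res = M / Q_s = 4.47 / 0.0799722 = 55.8944 s
Convert to SI: D = 0.086 m, h = 0.00484 m, N = 35.2/60 = 0.586667 rev/s
γ̇ = π D N / h = (π)(0.086)(0.586667) / 0.00484 = 32.7487 s⁻¹
ΔT = η·γ̇²·t_res / (ρ·cp) = 2393 · (32.7487)² · 55.8944 / (884 · 1863) = 87.1033 K

value=87.10 K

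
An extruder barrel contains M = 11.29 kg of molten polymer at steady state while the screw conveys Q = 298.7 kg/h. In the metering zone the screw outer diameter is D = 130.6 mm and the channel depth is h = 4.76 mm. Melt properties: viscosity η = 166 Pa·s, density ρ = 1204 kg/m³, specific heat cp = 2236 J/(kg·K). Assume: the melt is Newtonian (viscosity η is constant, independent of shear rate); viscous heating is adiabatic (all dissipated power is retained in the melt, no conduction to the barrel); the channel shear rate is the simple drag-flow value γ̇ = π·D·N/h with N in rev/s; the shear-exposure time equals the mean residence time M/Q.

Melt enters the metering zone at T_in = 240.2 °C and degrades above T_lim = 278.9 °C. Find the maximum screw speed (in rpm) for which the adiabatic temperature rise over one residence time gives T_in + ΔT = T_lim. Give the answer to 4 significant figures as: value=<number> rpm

value=47.28 rpm

Throughput in SI: Q_s = 298.7 kg/h ÷ 3600 s/h = 0.0829722 kg/s
t_res = M / Q_s = 11.29 ÷ 0.0829722 = 136.07 s
Convert to metres: D = 0.1306 m, h = 0.00476 m
ΔT_a = T_lim − T_in = 278.9 °C − 240.2 °C = 38.7 K
γ̇_max² = ΔT_a·ρ·cp / (η·t_res) = [38.7 × 1204 × 2236] / [166 × 136.07] = 4612.54 s⁻²
γ̇_max = sqrt(4612.54) = 67.9157 s⁻¹
Solve γ̇ = πDN/h for N: N_max = γ̇_max·h/(π·D) = 67.9157 × 0.00476 / (π × 0.1306) = 0.787923 rev/s = 47.2754 rpm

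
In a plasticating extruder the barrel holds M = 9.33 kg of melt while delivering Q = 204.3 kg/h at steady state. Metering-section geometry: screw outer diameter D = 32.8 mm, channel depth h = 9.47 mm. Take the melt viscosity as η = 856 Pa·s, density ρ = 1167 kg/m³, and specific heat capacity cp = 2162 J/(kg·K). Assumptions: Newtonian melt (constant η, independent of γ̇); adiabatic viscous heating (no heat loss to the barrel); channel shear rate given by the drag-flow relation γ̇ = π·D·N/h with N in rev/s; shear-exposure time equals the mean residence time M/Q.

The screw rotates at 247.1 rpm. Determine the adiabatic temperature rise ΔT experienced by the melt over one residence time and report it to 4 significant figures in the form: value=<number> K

value=112.0 K

Convert throughput: Q = 204.3 kg/h = 204.3/3600 = 0.05675 kg/s
t_res = M / Q_s = 9.33 ÷ 0.05675 = 164.405 s
Convert to SI: D = 0.0328 m, h = 0.00947 m, N = 247.1/60 = 4.11833 rev/s
Shear rate: γ̇ = πDN/h = π·0.0328·4.11833/0.00947 = 44.8121 s⁻¹
Adiabatic rise: ΔT = η γ̇² t_res / (ρ cp) = 856·(44.8121)²·164.405 / (1167·2162) = 112.009 K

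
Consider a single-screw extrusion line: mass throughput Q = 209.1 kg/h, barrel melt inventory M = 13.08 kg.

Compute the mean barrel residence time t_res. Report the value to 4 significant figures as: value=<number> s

value=225.2 s

Throughput in SI: Q_s = 209.1 kg/h ÷ 3600 s/h = 0.0580833 kg/s
Mean residence time: t_res = M/Q_s = 13.08 kg / 0.0580833 kg/s = 225.194 s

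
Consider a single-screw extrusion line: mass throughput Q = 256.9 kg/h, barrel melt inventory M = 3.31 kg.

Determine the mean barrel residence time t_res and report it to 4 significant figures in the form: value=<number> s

value=46.38 s

Convert throughput: Q = 256.9 kg/h = 256.9/3600 = 0.0713611 kg/s
Mean residence time: t_res = M/Q_s = 3.31 kg / 0.0713611 kg/s = 46.3838 s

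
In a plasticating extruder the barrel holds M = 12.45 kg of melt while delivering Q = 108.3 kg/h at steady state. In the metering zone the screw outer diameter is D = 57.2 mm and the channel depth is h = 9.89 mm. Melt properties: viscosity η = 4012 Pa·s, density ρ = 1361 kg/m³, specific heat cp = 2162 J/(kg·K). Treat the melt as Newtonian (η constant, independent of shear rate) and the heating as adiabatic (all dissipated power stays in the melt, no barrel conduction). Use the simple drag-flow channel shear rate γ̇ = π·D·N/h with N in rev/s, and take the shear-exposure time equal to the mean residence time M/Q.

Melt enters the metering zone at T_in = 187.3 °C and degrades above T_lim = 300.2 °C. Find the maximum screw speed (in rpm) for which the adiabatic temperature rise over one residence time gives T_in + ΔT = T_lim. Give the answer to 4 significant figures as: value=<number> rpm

Throughput in SI: Q_s = 108.3 kg/h ÷ 3600 s/h = 0.0300833 kg/s
Mean residence time: t_res = M/Q_s = 12.45 kg / 0.0300833 kg/s = 413.85 s
Geometry in SI: D = 57.2 mm → 0.0572 m, h = 9.89 mm → 0.00989 m
Allowable rise: ΔT_a = T_lim − T_in = 300.2 − 187.3 = 112.9 K
γ̇_max² = ΔT_a·ρ·cp/(η·t_res) = 112.9·1361·2162/(4012·413.85) = 200.08 s⁻²
Take the square root: γ̇_max = √(200.08) = 14.145 s⁻¹
N_max = γ̇_max·h / (π·D) = 14.145 · 0.00989 / (π · 0.0572) = 0.778488 rev/s = 46.7093 rpm

value=46.71 rpm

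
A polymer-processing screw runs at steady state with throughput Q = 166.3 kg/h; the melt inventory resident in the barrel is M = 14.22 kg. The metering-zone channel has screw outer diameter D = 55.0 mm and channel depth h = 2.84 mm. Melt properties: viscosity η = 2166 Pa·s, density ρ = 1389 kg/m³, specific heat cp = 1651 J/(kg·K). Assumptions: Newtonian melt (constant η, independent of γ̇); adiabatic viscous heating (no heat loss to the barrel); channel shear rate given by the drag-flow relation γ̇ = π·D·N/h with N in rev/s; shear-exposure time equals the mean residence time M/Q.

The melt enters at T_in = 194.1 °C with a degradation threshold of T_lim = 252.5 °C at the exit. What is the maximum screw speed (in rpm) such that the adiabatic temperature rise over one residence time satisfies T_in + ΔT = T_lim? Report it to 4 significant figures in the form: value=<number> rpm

value=13.98 rpm

Convert throughput: Q = 166.3 kg/h = 166.3/3600 = 0.0461944 kg/s
Mean residence time: t_res = M/Q_s = 14.22 kg / 0.0461944 kg/s = 307.829 s
Convert to metres: D = 0.055 m, h = 0.00284 m
ΔT_a = T_lim − T_in = 252.5 °C − 194.1 °C = 58.4 K
γ̇_max² = ΔT_a·ρ·cp/(η·t_res) = 58.4·1389·1651/(2166·307.829) = 200.86 s⁻²
Take the square root: γ̇_max = √(200.86) = 14.1725 s⁻¹
Solve γ̇ = πDN/h for N: N_max = γ̇_max·h/(π·D) = 14.1725 × 0.00284 / (π × 0.055) = 0.232945 rev/s = 13.9767 rpm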